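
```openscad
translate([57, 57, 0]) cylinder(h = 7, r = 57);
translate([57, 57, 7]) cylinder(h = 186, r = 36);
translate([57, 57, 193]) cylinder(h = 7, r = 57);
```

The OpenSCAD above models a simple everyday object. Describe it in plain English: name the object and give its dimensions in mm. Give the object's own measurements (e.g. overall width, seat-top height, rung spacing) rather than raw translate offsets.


A spool: two coaxial disc flanges of radius 57 mm and thickness 7 mm, joined by a core cylinder of radius 36 mm and height 186 mm. The lower flange rests on z = 0 and the three cylinders share a vertical axis.


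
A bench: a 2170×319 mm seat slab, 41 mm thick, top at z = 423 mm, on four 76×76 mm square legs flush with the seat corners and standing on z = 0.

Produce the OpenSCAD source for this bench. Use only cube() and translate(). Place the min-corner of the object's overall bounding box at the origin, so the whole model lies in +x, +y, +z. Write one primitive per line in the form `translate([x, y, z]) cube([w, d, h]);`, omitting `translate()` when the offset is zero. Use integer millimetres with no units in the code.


translate([0, 0, 382]) cube([2170, 319, 41]);
cube([76, 76, 382]);
translate([0, 243, 0]) cube([76, 76, 382]);
translate([2094, 0, 0]) cube([76, 76, 382]);
translate([2094, 243, 0]) cube([76, 76, 382]);


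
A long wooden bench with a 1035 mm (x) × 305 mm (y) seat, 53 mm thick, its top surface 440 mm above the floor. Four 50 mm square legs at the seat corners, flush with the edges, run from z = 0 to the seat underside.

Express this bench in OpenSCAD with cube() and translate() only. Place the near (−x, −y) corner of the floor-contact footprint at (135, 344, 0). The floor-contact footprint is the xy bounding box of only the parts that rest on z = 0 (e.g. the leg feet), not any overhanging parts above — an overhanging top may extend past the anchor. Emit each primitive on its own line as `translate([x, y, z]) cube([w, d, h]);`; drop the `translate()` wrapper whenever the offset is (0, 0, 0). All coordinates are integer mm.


translate([135, 344, 387]) cube([1035, 305, 53]);
translate([135, 344, 0]) cube([50, 50, 387]);
translate([135, 599, 0]) cube([50, 50, 387]);
translate([1120, 344, 0]) cube([50, 50, 387]);
translate([1120, 599, 0]) cube([50, 50, 387]);


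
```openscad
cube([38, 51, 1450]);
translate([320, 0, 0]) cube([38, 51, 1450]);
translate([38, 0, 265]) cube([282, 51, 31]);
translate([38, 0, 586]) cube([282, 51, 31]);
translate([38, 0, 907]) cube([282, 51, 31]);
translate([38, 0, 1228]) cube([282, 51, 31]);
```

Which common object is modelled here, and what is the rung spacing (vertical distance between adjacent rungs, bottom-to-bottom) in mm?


A ladder. The rung spacing is 321 mm.

Two tall 38×51 posts with 4 short bars between them — a ladder. Adjacent rungs sit at z = 265 and z = 586, so the spacing is 586 − 265 = 321 mm.


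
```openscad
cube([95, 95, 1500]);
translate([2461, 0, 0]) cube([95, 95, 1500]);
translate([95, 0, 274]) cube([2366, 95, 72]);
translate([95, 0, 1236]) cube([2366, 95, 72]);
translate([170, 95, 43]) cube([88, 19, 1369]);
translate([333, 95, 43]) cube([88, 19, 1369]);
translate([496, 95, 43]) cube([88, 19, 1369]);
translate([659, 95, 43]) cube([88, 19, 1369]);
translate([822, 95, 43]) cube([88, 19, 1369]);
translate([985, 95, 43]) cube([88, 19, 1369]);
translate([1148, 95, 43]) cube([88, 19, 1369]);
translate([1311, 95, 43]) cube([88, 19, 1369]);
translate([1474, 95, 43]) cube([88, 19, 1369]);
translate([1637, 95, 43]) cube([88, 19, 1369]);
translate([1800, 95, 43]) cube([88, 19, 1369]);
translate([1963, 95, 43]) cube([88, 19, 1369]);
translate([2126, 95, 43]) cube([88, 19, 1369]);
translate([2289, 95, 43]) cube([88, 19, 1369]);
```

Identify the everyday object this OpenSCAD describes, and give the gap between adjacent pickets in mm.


A fence section. The picket gap is 75 mm.

Two posts, two rails, 14 pickets — a fence section. Span 2366 mm holds 14 pickets of 88 mm with 15 equal gaps: ⌊(2366 − 14·88) / 15⌋ = 75 mm.


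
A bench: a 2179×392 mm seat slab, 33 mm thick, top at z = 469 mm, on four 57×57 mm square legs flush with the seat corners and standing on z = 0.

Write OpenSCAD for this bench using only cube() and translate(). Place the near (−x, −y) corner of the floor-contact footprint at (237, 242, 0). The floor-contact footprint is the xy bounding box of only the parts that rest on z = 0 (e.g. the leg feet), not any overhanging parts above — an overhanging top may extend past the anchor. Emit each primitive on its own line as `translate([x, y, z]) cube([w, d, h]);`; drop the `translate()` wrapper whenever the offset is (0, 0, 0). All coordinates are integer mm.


translate([237, 242, 436]) cube([2179, 392, 33]);
translate([237, 242, 0]) cube([57, 57, 436]);
translate([237, 577, 0]) cube([57, 57, 436]);
translate([2359, 242, 0]) cube([57, 57, 436]);
translate([2359, 577, 0]) cube([57, 57, 436]);


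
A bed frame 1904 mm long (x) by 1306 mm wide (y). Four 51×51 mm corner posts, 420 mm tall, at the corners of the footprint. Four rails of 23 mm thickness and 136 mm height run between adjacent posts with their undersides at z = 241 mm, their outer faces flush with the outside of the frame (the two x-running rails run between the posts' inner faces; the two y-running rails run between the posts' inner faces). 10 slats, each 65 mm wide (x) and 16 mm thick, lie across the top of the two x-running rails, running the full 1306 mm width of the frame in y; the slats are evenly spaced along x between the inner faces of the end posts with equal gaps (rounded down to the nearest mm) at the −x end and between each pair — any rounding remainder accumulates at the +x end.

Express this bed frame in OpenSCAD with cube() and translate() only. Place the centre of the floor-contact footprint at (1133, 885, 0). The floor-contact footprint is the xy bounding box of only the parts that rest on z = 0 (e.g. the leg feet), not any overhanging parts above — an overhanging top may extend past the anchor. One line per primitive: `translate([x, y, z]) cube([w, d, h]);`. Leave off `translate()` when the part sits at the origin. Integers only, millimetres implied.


// slat z = rail_z + rail_h = 241 + 136 = 377
// slat gap = ⌊(1802 − 10·65) / 11⌋ = 104
translate([181, 232, 0]) cube([51, 51, 420]);
translate([181, 1487, 0]) cube([51, 51, 420]);
translate([2034, 232, 0]) cube([51, 51, 420]);
translate([2034, 1487, 0]) cube([51, 51, 420]);
translate([232, 232, 241]) cube([1802, 23, 136]);
translate([232, 1515, 241]) cube([1802, 23, 136]);
translate([181, 283, 241]) cube([23, 1204, 136]);
translate([2062, 283, 241]) cube([23, 1204, 136]);
translate([336, 232, 377]) cube([65, 1306, 16]);
translate([505, 232, 377]) cube([65, 1306, 16]);
translate([674, 232, 377]) cube([65, 1306, 16]);
translate([843, 232, 377]) cube([65, 1306, 16]);
translate([1012, 232, 377]) cube([65, 1306, 16]);
translate([1181, 232, 377]) cube([65, 1306, 16]);
translate([1350, 232, 377]) cube([65, 1306, 16]);
translate([1519, 232, 377]) cube([65, 1306, 16]);
translate([1688, 232, 377]) cube([65, 1306, 16]);
translate([1857, 232, 377]) cube([65, 1306, 16]);


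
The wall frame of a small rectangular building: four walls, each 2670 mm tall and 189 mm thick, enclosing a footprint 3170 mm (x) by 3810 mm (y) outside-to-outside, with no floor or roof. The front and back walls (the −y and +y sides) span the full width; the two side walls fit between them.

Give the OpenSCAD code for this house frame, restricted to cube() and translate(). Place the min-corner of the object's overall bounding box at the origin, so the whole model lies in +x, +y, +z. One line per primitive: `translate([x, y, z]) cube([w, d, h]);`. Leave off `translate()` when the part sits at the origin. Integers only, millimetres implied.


cube([3170, 189, 2670]);
translate([0, 3621, 0]) cube([3170, 189, 2670]);
translate([0, 189, 0]) cube([189, 3432, 2670]);
translate([2981, 189, 0]) cube([189, 3432, 2670]);


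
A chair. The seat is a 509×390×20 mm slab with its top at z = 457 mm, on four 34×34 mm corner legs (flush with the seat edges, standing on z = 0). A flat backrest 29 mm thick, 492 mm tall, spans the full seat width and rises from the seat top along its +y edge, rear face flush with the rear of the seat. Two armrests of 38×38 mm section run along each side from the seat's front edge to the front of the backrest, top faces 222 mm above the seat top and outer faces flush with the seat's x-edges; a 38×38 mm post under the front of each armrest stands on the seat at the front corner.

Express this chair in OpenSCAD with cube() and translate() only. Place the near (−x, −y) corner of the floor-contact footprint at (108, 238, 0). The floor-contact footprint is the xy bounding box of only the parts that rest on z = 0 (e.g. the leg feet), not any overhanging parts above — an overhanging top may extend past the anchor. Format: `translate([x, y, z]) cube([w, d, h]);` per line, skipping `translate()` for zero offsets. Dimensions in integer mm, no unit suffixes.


// leg_h = 457 - 20 = 437
// arm post h = 222 - 38 = 184
translate([108, 238, 437]) cube([509, 390, 20]);
translate([108, 238, 0]) cube([34, 34, 437]);
translate([583, 238, 0]) cube([34, 34, 437]);
translate([108, 594, 0]) cube([34, 34, 437]);
translate([583, 594, 0]) cube([34, 34, 437]);
translate([108, 599, 457]) cube([509, 29, 492]);
translate([108, 238, 641]) cube([38, 361, 38]);
translate([579, 238, 641]) cube([38, 361, 38]);
translate([108, 238, 457]) cube([38, 38, 184]);
translate([579, 238, 457]) cube([38, 38, 184]);


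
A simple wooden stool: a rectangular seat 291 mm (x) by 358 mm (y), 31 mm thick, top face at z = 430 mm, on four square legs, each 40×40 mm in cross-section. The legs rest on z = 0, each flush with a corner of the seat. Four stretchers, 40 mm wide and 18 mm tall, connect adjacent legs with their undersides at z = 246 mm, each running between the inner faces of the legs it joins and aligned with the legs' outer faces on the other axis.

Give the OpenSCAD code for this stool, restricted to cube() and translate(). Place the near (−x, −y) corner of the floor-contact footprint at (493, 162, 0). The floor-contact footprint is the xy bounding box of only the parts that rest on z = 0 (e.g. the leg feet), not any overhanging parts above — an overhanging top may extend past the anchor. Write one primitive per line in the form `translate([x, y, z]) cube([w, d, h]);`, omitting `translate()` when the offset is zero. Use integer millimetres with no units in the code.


// leg_h = 430 - 31 = 399
// stretcher span = 291 - 2*40 = 211
translate([493, 162, 399]) cube([291, 358, 31]);
translate([493, 162, 0]) cube([40, 40, 399]);
translate([744, 162, 0]) cube([40, 40, 399]);
translate([493, 480, 0]) cube([40, 40, 399]);
translate([744, 480, 0]) cube([40, 40, 399]);
translate([533, 162, 246]) cube([211, 40, 18]);
translate([533, 480, 246]) cube([211, 40, 18]);
translate([493, 202, 246]) cube([40, 278, 18]);
translate([744, 202, 246]) cube([40, 278, 18]);


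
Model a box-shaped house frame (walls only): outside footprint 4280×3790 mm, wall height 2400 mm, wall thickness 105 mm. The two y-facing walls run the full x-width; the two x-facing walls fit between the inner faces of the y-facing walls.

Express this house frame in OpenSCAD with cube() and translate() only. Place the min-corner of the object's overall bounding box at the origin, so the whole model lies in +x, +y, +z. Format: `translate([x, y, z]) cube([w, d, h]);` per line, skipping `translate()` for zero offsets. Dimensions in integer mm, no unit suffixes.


cube([4280, 105, 2400]);
translate([0, 3685, 0]) cube([4280, 105, 2400]);
translate([0, 105, 0]) cube([105, 3580, 2400]);
translate([4175, 105, 0]) cube([105, 3580, 2400]);


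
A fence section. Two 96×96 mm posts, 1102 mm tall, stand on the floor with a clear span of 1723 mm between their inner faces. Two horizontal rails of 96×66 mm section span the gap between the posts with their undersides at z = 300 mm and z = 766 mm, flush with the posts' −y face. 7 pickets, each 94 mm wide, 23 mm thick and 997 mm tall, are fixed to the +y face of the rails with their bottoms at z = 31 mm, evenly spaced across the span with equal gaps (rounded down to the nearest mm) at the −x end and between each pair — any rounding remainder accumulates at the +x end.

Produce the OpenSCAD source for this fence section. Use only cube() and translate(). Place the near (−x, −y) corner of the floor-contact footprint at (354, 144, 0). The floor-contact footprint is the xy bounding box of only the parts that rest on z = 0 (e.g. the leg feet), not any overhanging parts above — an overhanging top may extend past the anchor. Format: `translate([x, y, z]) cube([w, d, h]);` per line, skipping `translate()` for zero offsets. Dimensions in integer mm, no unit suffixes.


translate([354, 144, 0]) cube([96, 96, 1102]);
translate([2173, 144, 0]) cube([96, 96, 1102]);
translate([450, 144, 300]) cube([1723, 96, 66]);
translate([450, 144, 766]) cube([1723, 96, 66]);
translate([583, 240, 31]) cube([94, 23, 997]);
translate([810, 240, 31]) cube([94, 23, 997]);
translate([1037, 240, 31]) cube([94, 23, 997]);
translate([1264, 240, 31]) cube([94, 23, 997]);
translate([1491, 240, 31]) cube([94, 23, 997]);
translate([1718, 240, 31]) cube([94, 23, 997]);
translate([1945, 240, 31]) cube([94, 23, 997]);


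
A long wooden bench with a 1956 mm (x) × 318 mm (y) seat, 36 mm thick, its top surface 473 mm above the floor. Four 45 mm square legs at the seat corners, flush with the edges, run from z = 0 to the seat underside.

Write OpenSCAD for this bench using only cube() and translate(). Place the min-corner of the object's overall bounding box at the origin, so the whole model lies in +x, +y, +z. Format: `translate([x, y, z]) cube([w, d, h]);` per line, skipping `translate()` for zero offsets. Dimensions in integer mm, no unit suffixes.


// leg_h = 473 − 36 = 437
translate([0, 0, 437]) cube([1956, 318, 36]);
cube([45, 45, 437]);
translate([0, 273, 0]) cube([45, 45, 437]);
translate([1911, 0, 0]) cube([45, 45, 437]);
translate([1911, 273, 0]) cube([45, 45, 437]);


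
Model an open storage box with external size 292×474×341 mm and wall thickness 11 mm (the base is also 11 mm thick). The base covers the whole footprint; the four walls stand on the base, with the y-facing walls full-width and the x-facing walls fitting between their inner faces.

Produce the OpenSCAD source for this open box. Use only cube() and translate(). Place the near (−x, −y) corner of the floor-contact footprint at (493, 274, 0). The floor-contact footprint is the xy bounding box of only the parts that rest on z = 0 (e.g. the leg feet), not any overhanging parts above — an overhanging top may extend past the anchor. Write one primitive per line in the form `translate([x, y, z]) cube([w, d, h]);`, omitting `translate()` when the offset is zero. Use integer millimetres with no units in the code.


translate([493, 274, 0]) cube([292, 474, 11]);
translate([493, 274, 11]) cube([292, 11, 330]);
translate([493, 737, 11]) cube([292, 11, 330]);
translate([493, 285, 11]) cube([11, 452, 330]);
translate([774, 285, 11]) cube([11, 452, 330]);


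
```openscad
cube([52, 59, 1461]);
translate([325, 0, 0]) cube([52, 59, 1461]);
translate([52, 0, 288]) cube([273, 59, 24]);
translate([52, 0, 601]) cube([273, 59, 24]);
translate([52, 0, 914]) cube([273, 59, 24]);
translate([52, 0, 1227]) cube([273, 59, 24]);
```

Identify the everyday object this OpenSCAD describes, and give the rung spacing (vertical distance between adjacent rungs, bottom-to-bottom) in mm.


A ladder. The rung spacing is 313 mm.

Two tall 52×59 posts with 4 short bars between them — a ladder. Adjacent rungs sit at z = 288 and z = 601, so the spacing is 601 − 288 = 313 mm.


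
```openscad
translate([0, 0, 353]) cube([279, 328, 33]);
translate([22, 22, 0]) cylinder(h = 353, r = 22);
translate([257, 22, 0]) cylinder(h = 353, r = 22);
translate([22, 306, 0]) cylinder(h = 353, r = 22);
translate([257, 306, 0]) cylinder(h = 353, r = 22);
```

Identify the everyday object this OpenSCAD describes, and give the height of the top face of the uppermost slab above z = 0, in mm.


A stool. The seat height is 386 mm.

A 279×328×33 slab at z = 353 on four corner cylinders — a stool. The seat top is 353 + 33 = 386 mm.


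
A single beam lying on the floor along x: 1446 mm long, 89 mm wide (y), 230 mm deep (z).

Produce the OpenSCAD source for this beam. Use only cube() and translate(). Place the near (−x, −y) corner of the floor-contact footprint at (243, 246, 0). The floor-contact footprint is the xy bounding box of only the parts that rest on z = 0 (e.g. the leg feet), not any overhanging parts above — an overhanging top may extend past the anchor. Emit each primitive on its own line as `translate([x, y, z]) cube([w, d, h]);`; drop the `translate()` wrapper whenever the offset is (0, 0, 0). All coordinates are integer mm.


translate([243, 246, 0]) cube([1446, 89, 230]);


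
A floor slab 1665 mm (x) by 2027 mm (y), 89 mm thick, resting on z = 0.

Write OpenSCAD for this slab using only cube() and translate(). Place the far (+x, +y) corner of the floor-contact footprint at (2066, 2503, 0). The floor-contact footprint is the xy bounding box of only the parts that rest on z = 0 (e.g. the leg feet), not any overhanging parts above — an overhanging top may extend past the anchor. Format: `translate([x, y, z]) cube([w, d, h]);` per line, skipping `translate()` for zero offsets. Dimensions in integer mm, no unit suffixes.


translate([401, 476, 0]) cube([1665, 2027, 89]);


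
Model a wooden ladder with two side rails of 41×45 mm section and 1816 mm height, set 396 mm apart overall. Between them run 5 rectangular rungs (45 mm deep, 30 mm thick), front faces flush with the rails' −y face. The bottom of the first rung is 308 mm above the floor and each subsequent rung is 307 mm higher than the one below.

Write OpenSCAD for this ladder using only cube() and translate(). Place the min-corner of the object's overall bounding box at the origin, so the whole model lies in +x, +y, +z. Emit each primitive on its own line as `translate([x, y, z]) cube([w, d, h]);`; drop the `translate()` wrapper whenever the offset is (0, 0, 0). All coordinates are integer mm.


cube([41, 45, 1816]);
translate([355, 0, 0]) cube([41, 45, 1816]);
translate([41, 0, 308]) cube([314, 45, 30]);
translate([41, 0, 615]) cube([314, 45, 30]);
translate([41, 0, 922]) cube([314, 45, 30]);
translate([41, 0, 1229]) cube([314, 45, 30]);
translate([41, 0, 1536]) cube([314, 45, 30]);


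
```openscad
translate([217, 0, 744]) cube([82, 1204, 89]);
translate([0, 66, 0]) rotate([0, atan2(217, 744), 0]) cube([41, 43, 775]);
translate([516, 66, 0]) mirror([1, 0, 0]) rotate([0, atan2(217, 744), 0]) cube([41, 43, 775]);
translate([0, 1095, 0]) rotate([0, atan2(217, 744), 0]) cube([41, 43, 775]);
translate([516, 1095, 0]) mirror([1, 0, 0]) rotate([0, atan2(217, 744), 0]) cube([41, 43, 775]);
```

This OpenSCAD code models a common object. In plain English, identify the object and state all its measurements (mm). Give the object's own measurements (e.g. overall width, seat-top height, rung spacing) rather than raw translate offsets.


A sawhorse. A 82×1204×89 mm beam (x, y, z) sits on two A-frame leg pairs. Each pair is two raked legs of 41×43 mm section (43 mm along y) splaying symmetrically in x. Each leg rises 744 mm vertically over 217 mm of horizontal reach and is 775 mm long along its own axis. Every leg's outer bottom edge rests on the floor and its outer top edge meets a bottom edge of the beam — the left legs (tilting toward +x) meet the beam's −x bottom edge, the right legs (their mirror images, tilting toward −x) meet its +x bottom edge — so the leg tops tuck under the beam, the beam's underside is 744 mm above the floor, and the feet are 516 mm apart outside-to-outside with the beam centred between them. The two leg pairs are set in 66 mm from either end of the beam.


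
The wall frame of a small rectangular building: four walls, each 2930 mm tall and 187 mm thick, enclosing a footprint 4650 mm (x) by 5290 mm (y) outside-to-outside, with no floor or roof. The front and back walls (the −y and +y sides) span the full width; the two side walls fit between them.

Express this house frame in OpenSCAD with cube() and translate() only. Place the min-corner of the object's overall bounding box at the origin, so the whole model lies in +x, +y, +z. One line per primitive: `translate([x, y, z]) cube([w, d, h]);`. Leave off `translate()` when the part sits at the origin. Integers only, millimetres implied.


cube([4650, 187, 2930]);
translate([0, 5103, 0]) cube([4650, 187, 2930]);
translate([0, 187, 0]) cube([187, 4916, 2930]);
translate([4463, 187, 0]) cube([187, 4916, 2930]);


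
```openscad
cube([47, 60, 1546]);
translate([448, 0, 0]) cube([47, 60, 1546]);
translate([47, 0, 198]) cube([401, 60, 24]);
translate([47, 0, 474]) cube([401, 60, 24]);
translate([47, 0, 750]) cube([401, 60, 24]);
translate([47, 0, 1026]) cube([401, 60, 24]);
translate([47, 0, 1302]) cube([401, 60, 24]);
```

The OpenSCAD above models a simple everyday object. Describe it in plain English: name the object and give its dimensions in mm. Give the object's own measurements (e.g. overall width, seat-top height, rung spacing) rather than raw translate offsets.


A straight ladder. Two 47×60 mm vertical rails, 1546 mm tall, stand 495 mm apart (outside-to-outside) with their front faces coplanar on the −y side. 5 rungs, each 60 mm deep and 24 mm tall, span between the inner faces of the rails, front faces flush with the rails. The lowest rung's underside is at z = 198 mm and rungs are spaced 276 mm apart (underside to underside).


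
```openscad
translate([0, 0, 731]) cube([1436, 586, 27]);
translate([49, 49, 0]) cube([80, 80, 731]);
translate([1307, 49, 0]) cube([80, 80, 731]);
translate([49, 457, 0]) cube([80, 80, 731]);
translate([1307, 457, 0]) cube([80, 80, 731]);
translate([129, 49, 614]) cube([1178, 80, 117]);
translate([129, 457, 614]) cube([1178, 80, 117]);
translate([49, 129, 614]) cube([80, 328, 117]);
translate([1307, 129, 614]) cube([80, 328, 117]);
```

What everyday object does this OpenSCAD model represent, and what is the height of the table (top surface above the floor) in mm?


A table. The table height is 758 mm.

A 1436×586×27 slab sits at z = 731 on four 80 mm square posts — a table. The top surface is at 731 + 27 = 758 mm.


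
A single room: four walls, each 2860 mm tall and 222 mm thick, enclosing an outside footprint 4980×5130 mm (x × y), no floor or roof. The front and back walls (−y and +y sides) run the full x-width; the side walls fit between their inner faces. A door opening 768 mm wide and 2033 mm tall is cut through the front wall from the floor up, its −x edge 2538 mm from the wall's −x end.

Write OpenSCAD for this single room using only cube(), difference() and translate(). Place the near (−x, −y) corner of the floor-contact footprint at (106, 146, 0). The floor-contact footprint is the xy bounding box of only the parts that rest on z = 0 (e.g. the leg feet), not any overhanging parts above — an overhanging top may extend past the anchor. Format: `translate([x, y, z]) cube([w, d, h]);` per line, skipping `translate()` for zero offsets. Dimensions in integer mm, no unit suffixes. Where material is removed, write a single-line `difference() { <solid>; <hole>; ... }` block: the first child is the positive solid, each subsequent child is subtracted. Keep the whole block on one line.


difference() { translate([106, 146, 0]) cube([4980, 222, 2860]); translate([2644, 146, 0]) cube([768, 222, 2033]); }
translate([106, 5054, 0]) cube([4980, 222, 2860]);
translate([106, 368, 0]) cube([222, 4686, 2860]);
translate([4864, 368, 0]) cube([222, 4686, 2860]);


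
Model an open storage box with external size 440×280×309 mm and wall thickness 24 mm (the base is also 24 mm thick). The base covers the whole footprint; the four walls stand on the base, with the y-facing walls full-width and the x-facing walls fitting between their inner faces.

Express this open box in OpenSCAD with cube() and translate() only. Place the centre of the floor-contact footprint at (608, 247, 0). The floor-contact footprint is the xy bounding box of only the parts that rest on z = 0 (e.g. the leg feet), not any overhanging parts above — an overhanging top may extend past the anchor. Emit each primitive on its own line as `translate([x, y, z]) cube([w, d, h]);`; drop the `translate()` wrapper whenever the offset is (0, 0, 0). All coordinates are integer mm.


translate([388, 107, 0]) cube([440, 280, 24]);
translate([388, 107, 24]) cube([440, 24, 285]);
translate([388, 363, 24]) cube([440, 24, 285]);
translate([388, 131, 24]) cube([24, 232, 285]);
translate([804, 131, 24]) cube([24, 232, 285]);


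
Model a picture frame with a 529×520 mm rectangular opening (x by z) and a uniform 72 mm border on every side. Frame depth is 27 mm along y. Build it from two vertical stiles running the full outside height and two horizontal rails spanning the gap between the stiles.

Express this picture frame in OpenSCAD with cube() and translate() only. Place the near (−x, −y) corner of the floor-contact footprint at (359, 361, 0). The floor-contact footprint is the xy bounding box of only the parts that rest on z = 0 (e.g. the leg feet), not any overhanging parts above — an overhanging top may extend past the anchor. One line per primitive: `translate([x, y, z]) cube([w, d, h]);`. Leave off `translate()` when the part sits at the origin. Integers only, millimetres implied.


translate([359, 361, 0]) cube([72, 27, 664]);
translate([960, 361, 0]) cube([72, 27, 664]);
translate([431, 361, 0]) cube([529, 27, 72]);
translate([431, 361, 592]) cube([529, 27, 72]);


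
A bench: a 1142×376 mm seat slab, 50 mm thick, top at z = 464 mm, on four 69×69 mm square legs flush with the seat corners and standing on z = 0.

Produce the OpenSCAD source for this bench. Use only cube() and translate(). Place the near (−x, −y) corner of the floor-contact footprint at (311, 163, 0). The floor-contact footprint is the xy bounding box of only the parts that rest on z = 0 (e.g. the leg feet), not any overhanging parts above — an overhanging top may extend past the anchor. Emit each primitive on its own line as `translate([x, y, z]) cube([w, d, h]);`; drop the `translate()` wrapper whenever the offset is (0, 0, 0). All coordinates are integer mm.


translate([311, 163, 414]) cube([1142, 376, 50]);
translate([311, 163, 0]) cube([69, 69, 414]);
translate([311, 470, 0]) cube([69, 69, 414]);
translate([1384, 163, 0]) cube([69, 69, 414]);
translate([1384, 470, 0]) cube([69, 69, 414]);


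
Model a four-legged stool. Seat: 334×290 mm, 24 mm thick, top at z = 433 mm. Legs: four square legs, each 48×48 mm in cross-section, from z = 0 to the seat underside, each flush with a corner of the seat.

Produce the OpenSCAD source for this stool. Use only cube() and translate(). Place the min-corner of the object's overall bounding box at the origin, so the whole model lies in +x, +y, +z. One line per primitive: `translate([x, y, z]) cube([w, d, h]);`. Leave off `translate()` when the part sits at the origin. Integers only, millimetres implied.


translate([0, 0, 409]) cube([334, 290, 24]);
cube([48, 48, 409]);
translate([286, 0, 0]) cube([48, 48, 409]);
translate([0, 242, 0]) cube([48, 48, 409]);
translate([286, 242, 0]) cube([48, 48, 409]);


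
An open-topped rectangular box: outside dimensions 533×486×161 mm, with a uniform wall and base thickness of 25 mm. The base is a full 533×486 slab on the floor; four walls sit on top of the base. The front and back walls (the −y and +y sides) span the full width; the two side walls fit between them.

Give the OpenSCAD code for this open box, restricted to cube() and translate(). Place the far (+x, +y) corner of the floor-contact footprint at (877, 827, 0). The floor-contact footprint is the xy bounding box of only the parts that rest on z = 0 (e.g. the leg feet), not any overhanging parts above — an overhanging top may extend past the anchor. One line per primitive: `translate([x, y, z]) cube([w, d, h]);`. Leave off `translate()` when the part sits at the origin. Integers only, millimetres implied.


translate([344, 341, 0]) cube([533, 486, 25]);
translate([344, 341, 25]) cube([533, 25, 136]);
translate([344, 802, 25]) cube([533, 25, 136]);
translate([344, 366, 25]) cube([25, 436, 136]);
translate([852, 366, 25]) cube([25, 436, 136]);


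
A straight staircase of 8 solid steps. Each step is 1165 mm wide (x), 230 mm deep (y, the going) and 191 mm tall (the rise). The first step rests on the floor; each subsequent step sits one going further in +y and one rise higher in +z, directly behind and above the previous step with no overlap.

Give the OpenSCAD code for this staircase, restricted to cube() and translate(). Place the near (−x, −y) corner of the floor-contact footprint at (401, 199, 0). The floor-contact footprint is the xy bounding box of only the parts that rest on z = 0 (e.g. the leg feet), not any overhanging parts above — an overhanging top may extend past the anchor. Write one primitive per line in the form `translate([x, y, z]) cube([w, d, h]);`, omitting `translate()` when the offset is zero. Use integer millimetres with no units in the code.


translate([401, 199, 0]) cube([1165, 230, 191]);
translate([401, 429, 191]) cube([1165, 230, 191]);
translate([401, 659, 382]) cube([1165, 230, 191]);
translate([401, 889, 573]) cube([1165, 230, 191]);
translate([401, 1119, 764]) cube([1165, 230, 191]);
translate([401, 1349, 955]) cube([1165, 230, 191]);
translate([401, 1579, 1146]) cube([1165, 230, 191]);
translate([401, 1809, 1337]) cube([1165, 230, 191]);


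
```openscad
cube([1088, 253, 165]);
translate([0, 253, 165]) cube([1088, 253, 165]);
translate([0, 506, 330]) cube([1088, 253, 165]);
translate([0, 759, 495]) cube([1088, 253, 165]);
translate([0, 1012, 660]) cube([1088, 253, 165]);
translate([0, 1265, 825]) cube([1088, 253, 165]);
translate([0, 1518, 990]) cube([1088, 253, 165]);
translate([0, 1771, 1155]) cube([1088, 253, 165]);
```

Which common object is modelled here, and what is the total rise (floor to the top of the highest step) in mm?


A staircase. The total rise is 1320 mm.

8 identical blocks, each offset up and back from the previous — a staircase. Each step is 165 mm tall and there are 8 of them, so the total rise is 8 × 165 = 1320 mm.


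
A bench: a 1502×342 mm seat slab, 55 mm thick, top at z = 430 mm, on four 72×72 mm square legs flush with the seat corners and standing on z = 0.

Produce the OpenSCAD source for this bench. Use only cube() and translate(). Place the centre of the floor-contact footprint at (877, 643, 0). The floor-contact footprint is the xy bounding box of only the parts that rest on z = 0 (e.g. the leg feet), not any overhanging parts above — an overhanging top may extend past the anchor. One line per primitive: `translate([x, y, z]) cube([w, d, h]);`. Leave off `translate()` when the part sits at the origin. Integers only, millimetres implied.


translate([126, 472, 375]) cube([1502, 342, 55]);
translate([126, 472, 0]) cube([72, 72, 375]);
translate([126, 742, 0]) cube([72, 72, 375]);
translate([1556, 472, 0]) cube([72, 72, 375]);
translate([1556, 742, 0]) cube([72, 72, 375]);


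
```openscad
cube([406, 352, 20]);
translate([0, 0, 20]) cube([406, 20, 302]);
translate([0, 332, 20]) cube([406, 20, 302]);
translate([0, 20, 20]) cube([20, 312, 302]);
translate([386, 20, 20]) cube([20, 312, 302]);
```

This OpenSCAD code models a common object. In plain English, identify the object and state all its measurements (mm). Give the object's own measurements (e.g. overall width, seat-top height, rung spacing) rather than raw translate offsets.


An open-topped rectangular box: outside dimensions 406×352×322 mm, with a uniform wall and base thickness of 20 mm. The base is a full 406×352 slab on the floor; four walls sit on top of the base. The front and back walls (the −y and +y sides) span the full width; the two side walls fit between them.


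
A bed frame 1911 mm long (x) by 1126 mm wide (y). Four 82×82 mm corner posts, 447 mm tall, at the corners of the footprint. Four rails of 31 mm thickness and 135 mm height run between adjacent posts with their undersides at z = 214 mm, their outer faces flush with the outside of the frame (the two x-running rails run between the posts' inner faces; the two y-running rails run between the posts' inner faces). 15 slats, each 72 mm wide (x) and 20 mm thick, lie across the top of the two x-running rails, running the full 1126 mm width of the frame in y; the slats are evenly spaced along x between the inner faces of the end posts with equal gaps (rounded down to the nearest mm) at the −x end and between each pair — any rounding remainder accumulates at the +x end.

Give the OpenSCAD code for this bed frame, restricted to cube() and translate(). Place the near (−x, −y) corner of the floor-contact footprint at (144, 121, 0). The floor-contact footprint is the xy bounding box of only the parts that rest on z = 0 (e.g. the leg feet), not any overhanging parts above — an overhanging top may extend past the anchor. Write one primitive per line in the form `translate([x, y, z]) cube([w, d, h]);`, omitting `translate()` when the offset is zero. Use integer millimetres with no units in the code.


translate([144, 121, 0]) cube([82, 82, 447]);
translate([144, 1165, 0]) cube([82, 82, 447]);
translate([1973, 121, 0]) cube([82, 82, 447]);
translate([1973, 1165, 0]) cube([82, 82, 447]);
translate([226, 121, 214]) cube([1747, 31, 135]);
translate([226, 1216, 214]) cube([1747, 31, 135]);
translate([144, 203, 214]) cube([31, 962, 135]);
translate([2024, 203, 214]) cube([31, 962, 135]);
translate([267, 121, 349]) cube([72, 1126, 20]);
translate([380, 121, 349]) cube([72, 1126, 20]);
translate([493, 121, 349]) cube([72, 1126, 20]);
translate([606, 121, 349]) cube([72, 1126, 20]);
translate([719, 121, 349]) cube([72, 1126, 20]);
translate([832, 121, 349]) cube([72, 1126, 20]);
translate([945, 121, 349]) cube([72, 1126, 20]);
translate([1058, 121, 349]) cube([72, 1126, 20]);
translate([1171, 121, 349]) cube([72, 1126, 20]);
translate([1284, 121, 349]) cube([72, 1126, 20]);
translate([1397, 121, 349]) cube([72, 1126, 20]);
translate([1510, 121, 349]) cube([72, 1126, 20]);
translate([1623, 121, 349]) cube([72, 1126, 20]);
translate([1736, 121, 349]) cube([72, 1126, 20]);
translate([1849, 121, 349]) cube([72, 1126, 20]);


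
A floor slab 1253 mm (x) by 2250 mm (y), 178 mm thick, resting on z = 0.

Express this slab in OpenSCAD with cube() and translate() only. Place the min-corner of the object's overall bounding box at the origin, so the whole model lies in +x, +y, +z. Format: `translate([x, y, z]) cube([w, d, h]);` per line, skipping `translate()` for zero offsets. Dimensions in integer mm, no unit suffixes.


cube([1253, 2250, 178]);


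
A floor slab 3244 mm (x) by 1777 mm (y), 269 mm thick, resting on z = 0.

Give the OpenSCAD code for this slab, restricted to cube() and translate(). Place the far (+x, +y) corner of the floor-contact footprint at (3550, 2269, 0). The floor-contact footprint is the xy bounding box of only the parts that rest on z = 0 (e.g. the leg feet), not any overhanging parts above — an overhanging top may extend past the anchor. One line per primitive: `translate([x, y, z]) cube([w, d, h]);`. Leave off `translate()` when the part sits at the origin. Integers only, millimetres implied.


translate([306, 492, 0]) cube([3244, 1777, 269]);


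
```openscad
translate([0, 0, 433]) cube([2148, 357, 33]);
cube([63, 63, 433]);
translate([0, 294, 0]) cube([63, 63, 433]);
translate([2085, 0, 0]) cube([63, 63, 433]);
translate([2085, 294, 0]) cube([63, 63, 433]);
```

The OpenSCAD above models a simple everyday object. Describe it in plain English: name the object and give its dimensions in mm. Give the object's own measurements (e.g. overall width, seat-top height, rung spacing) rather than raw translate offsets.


A bench: a 2148×357 mm seat slab, 33 mm thick, top at z = 466 mm, on four 63×63 mm square legs flush with the seat corners and standing on z = 0.


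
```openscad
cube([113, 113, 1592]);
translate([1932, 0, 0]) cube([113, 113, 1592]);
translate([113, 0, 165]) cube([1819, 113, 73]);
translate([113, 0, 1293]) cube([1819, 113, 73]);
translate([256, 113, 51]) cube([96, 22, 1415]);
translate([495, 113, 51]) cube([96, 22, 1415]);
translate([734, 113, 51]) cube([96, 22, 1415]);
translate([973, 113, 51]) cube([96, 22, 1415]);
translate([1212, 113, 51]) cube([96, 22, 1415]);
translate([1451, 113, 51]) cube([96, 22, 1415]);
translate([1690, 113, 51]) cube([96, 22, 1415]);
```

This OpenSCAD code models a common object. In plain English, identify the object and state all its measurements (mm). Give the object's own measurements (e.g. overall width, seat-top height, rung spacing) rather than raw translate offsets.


A fence section. Two 113×113 mm posts, 1592 mm tall, stand on the floor with a clear span of 1819 mm between their inner faces. Two horizontal rails of 113×73 mm section span the gap between the posts with their undersides at z = 165 mm and z = 1293 mm, flush with the posts' −y face. 7 pickets, each 96 mm wide, 22 mm thick and 1415 mm tall, are fixed to the +y face of the rails with their bottoms at z = 51 mm, spaced across the span with a 143 mm gap after the −x post and between neighbouring pickets, with 146 mm left before the +x post.


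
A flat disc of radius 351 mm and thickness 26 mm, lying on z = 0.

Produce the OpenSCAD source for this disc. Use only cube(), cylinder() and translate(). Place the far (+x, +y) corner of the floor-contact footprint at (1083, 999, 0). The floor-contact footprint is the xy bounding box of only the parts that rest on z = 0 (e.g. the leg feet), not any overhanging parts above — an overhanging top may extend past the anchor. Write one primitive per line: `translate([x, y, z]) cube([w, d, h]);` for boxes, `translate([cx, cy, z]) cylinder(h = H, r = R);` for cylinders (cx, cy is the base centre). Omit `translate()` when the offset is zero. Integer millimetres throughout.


translate([732, 648, 0]) cylinder(h = 26, r = 351);


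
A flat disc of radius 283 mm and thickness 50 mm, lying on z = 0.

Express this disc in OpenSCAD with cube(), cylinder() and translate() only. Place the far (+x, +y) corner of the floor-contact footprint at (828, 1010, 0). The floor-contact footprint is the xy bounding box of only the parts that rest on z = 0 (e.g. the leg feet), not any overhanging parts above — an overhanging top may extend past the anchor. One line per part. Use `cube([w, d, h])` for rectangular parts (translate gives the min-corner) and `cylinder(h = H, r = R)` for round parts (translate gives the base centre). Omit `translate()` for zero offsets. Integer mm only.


translate([545, 727, 0]) cylinder(h = 50, r = 283);


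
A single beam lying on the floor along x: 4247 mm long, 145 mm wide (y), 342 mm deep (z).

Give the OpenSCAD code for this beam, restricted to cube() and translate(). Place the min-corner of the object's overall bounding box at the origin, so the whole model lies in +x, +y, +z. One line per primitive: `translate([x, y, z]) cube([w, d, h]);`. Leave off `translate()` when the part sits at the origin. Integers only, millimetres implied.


cube([4247, 145, 342]);


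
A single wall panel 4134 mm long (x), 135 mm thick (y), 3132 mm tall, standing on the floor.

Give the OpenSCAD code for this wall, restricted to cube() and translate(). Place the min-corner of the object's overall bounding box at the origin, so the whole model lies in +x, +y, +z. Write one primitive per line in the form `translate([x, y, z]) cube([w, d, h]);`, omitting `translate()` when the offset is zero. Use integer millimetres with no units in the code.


cube([4134, 135, 3132]);


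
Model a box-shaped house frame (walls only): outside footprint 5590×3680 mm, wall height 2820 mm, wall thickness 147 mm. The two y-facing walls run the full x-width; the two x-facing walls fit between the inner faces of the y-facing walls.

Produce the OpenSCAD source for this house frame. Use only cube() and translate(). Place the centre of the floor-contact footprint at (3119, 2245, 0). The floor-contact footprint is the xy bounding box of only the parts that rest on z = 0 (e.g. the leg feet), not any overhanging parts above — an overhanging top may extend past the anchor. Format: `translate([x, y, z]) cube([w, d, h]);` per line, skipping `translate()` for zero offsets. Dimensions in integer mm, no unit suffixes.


translate([324, 405, 0]) cube([5590, 147, 2820]);
translate([324, 3938, 0]) cube([5590, 147, 2820]);
translate([324, 552, 0]) cube([147, 3386, 2820]);
translate([5767, 552, 0]) cube([147, 3386, 2820]);
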